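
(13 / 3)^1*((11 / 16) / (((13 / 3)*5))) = 0.14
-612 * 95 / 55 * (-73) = 848844 / 11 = 77167.64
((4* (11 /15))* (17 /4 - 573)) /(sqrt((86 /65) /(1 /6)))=-592.13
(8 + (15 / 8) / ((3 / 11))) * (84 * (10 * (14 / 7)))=24990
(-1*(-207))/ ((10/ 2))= 207/ 5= 41.40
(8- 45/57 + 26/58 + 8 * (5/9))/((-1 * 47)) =-60020/233073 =-0.26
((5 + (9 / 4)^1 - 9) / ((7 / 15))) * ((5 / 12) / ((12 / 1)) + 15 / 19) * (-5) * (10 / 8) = 281875 / 14592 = 19.32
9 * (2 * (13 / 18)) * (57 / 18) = 247 / 6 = 41.17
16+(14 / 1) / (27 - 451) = 3385 / 212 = 15.97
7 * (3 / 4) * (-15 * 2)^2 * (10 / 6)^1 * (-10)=-78750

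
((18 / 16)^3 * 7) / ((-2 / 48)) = -15309 / 64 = -239.20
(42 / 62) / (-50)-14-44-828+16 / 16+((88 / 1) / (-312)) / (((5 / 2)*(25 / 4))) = -267500801 / 302250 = -885.03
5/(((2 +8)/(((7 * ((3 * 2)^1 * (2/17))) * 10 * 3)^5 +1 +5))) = 50812751005859571/1419857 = 35787231394.33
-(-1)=1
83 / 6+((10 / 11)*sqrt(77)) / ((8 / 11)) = 5*sqrt(77) / 4+83 / 6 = 24.80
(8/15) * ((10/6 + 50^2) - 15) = 1326.22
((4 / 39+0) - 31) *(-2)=2410 / 39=61.79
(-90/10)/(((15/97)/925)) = -53835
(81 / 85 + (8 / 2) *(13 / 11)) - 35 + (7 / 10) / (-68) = -219389 / 7480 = -29.33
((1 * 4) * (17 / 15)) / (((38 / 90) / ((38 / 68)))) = 6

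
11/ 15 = 0.73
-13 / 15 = -0.87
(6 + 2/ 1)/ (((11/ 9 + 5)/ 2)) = 18/ 7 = 2.57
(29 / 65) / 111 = 29 / 7215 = 0.00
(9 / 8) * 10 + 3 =57 / 4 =14.25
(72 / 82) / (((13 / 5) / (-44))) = -7920 / 533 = -14.86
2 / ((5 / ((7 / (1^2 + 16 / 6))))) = 0.76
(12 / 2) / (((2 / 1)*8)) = 3 / 8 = 0.38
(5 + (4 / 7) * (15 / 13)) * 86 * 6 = 265740 / 91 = 2920.22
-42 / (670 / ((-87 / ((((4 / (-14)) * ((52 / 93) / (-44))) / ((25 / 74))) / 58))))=1897056315 / 64454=29432.72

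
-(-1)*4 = 4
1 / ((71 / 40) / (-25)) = -1000 / 71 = -14.08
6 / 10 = 3 / 5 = 0.60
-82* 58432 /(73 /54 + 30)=-258736896 /1693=-152827.46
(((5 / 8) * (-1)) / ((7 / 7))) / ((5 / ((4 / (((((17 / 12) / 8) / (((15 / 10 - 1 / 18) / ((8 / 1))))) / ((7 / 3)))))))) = -182 / 153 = -1.19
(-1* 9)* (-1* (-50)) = -450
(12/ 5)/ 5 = 0.48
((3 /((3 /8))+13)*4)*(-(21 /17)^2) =-37044 /289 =-128.18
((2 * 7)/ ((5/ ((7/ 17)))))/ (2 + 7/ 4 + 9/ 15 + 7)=392/ 3859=0.10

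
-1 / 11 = -0.09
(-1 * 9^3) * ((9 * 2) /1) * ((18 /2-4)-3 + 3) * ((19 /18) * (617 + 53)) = -46400850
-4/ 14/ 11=-2/ 77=-0.03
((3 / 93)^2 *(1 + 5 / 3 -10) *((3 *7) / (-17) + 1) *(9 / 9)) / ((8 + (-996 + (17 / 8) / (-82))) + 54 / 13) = -0.00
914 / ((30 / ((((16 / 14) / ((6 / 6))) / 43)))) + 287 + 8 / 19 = 24725879 / 85785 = 288.23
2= 2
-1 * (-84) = 84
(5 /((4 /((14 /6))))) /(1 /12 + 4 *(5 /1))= 35 /241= 0.15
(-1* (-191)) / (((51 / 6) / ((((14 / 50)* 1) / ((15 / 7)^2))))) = 1.37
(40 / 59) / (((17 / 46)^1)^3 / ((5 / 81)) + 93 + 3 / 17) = 330942400 / 45882312939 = 0.01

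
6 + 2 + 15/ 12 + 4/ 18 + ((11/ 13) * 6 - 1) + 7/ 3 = 7433/ 468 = 15.88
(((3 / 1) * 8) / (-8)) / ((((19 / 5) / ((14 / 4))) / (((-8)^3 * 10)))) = 268800 / 19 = 14147.37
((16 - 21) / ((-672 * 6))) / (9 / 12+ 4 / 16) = 5 / 4032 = 0.00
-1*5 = -5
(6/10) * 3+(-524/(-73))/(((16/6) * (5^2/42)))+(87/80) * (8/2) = 77907/7300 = 10.67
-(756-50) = -706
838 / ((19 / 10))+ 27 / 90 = 83857 / 190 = 441.35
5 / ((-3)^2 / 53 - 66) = -265 / 3489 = -0.08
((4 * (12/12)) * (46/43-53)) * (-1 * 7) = 1454.05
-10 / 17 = -0.59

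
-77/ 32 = -2.41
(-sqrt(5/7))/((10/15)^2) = -9*sqrt(35)/28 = -1.90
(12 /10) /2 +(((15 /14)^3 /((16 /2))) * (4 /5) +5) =157039 /27440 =5.72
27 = 27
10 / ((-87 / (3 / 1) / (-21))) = 210 / 29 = 7.24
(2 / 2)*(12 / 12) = 1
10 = 10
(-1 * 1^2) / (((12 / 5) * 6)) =-5 / 72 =-0.07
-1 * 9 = -9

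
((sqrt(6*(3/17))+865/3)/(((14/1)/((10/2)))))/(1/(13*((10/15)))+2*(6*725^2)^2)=65*sqrt(34)/20515569506250119+56225/10861183856250063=0.00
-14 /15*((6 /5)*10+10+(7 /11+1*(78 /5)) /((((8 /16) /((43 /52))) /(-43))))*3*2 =22675758 /3575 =6342.87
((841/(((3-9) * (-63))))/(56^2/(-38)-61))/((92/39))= -0.01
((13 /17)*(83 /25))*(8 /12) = 1.69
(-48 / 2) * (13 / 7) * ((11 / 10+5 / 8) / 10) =-2691 / 350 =-7.69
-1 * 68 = -68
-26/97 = -0.27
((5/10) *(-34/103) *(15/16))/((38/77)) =-19635/62624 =-0.31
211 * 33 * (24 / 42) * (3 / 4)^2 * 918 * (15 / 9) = 3424303.93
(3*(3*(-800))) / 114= -63.16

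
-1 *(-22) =22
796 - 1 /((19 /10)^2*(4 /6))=287206 /361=795.58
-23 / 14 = -1.64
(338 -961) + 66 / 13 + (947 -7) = 4187 / 13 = 322.08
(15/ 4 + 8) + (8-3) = 67/ 4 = 16.75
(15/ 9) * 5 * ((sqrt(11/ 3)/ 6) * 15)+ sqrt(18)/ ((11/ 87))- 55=-55+ 261 * sqrt(2)/ 11+ 125 * sqrt(33)/ 18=18.45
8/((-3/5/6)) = -80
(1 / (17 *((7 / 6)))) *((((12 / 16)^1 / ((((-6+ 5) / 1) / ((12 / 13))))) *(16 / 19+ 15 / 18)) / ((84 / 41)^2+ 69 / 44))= -0.01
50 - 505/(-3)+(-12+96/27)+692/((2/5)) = 17459/9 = 1939.89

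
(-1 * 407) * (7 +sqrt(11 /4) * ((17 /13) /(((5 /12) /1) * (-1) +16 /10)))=-2849 - 207570 * sqrt(11) /923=-3594.86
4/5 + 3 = 19/5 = 3.80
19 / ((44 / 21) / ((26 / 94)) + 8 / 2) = 5187 / 3160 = 1.64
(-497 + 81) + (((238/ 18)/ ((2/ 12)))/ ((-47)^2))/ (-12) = -16541111/ 39762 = -416.00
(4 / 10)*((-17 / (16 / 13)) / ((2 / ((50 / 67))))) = -1105 / 536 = -2.06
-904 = -904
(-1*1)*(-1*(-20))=-20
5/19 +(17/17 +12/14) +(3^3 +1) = 4006/133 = 30.12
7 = 7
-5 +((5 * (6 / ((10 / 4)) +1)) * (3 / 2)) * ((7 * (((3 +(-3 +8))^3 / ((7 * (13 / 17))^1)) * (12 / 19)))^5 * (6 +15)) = 6656717355429754178866890829 / 919358226007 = 7240613252944418.52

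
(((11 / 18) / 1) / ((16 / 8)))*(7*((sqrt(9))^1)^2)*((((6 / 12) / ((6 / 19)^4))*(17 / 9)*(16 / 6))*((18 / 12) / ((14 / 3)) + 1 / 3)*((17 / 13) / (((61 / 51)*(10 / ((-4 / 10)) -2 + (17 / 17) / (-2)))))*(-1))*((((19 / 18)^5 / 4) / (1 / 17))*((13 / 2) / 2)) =296463191268198449 / 129065778266112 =2296.99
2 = 2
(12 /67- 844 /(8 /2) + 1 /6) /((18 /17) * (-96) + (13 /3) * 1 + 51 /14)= 10077277 /4481027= 2.25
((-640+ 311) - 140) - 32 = -501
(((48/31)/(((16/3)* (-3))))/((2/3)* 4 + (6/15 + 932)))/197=-0.00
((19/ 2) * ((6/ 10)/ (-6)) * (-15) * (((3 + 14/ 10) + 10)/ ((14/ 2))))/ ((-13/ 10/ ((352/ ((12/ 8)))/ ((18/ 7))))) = -26752/ 13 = -2057.85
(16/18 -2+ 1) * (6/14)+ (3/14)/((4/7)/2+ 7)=-13/714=-0.02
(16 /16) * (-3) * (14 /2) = -21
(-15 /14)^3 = -3375 /2744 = -1.23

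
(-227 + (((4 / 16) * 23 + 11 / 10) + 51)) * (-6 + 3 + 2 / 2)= 3383 / 10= 338.30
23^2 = 529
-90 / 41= -2.20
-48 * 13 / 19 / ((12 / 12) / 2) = -1248 / 19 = -65.68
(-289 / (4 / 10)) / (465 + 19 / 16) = -11560 / 7459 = -1.55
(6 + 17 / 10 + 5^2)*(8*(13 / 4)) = 4251 / 5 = 850.20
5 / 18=0.28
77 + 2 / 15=1157 / 15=77.13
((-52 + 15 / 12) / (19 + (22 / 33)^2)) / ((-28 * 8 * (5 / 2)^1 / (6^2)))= 2349 / 14000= 0.17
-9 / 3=-3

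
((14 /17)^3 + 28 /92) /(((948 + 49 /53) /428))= 2211758052 /5683058707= 0.39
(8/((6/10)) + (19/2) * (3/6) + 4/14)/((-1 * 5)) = -1543/420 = -3.67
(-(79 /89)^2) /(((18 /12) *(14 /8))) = -49928 /166341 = -0.30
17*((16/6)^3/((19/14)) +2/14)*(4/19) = 3446852/68229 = 50.52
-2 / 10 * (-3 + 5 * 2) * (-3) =21 / 5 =4.20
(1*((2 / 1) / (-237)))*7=-14 / 237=-0.06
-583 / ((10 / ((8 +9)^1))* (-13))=9911 / 130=76.24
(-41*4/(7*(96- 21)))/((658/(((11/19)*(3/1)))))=-902/1093925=-0.00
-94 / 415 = -0.23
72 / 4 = 18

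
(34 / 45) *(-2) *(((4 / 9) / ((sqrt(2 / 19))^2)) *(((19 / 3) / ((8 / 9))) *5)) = -6137 / 27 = -227.30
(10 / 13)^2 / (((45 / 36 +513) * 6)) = 200 / 1042899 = 0.00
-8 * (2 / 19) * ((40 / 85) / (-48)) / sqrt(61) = 8 * sqrt(61) / 59109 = 0.00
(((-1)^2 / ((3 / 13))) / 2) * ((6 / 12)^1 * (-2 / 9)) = -13 / 54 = -0.24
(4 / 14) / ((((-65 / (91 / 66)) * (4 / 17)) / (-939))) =5321 / 220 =24.19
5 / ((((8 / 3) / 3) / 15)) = 675 / 8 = 84.38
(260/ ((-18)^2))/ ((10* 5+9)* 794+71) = 5/ 292329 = 0.00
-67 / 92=-0.73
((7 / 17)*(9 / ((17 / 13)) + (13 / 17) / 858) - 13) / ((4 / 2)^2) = -193901 / 76296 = -2.54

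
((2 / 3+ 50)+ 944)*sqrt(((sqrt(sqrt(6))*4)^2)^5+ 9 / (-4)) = 1492*sqrt(-1+ 16777216*sqrt(6)) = 9564594.85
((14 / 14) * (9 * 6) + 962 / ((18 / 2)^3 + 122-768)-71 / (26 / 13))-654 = -103569 / 166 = -623.91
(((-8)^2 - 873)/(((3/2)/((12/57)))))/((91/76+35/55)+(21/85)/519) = -4187513440/67645851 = -61.90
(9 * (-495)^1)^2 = 19847025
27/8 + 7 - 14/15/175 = 31109/3000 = 10.37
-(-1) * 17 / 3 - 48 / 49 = 4.69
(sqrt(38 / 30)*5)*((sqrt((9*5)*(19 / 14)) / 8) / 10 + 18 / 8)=13.21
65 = 65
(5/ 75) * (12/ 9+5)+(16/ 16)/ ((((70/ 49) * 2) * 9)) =83/ 180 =0.46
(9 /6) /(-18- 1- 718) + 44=64853 /1474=44.00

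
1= 1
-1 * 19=-19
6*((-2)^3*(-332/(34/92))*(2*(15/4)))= 5497920/17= 323407.06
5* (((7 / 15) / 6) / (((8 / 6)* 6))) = 7 / 144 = 0.05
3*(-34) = -102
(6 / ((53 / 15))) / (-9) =-10 / 53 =-0.19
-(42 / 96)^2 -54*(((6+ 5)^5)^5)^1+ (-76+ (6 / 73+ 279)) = -109338651721822625865957077665529 / 18688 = -5850741209429720990258833000.00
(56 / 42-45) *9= -393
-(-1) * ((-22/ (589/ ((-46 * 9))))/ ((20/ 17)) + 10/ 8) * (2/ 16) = 169561/ 94240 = 1.80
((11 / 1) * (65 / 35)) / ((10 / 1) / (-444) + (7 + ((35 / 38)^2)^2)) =33097363728 / 12470550449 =2.65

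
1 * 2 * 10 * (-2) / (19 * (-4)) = 10 / 19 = 0.53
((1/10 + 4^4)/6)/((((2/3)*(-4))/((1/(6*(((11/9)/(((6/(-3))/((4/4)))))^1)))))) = 7683/1760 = 4.37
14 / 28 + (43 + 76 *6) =999 / 2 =499.50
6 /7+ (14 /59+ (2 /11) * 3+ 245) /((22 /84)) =46939656 /49973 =939.30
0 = 0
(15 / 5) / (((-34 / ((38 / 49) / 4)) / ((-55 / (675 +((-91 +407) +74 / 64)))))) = 0.00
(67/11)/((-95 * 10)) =-67/10450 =-0.01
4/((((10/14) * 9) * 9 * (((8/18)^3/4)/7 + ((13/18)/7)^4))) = 87127488/4094165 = 21.28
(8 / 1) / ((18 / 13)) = 5.78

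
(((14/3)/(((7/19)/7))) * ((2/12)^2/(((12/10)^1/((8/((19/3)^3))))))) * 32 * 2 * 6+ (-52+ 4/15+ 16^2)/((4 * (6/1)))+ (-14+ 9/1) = 460238/16245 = 28.33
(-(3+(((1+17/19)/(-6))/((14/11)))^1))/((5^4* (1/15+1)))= -549/133000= -0.00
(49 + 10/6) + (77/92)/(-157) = 2195257/43332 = 50.66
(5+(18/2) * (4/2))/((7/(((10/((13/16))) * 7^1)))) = 3680/13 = 283.08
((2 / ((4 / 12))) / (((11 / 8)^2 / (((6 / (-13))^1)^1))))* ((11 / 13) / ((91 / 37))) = -85248 / 169169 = -0.50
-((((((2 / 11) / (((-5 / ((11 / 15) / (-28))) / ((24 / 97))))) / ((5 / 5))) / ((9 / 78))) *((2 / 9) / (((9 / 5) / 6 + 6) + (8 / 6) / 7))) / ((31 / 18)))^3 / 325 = -44302336 / 215148277530220482565625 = -0.00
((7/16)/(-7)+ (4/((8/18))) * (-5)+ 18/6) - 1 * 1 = -689/16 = -43.06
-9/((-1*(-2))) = -9/2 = -4.50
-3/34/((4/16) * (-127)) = 6/2159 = 0.00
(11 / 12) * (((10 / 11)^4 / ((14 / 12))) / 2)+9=86353 / 9317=9.27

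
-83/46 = -1.80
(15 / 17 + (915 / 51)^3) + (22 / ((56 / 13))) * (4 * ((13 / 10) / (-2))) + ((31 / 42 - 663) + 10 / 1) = 10545007049 / 2063460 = 5110.35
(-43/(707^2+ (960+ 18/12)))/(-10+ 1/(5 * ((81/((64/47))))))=818505/95297226803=0.00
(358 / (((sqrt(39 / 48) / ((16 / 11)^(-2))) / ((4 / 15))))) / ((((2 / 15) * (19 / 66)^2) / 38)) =23586651 * sqrt(13) / 494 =172151.58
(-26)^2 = 676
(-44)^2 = 1936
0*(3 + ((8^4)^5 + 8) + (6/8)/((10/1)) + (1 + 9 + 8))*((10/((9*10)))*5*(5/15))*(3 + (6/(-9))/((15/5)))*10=0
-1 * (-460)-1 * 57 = 403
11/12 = 0.92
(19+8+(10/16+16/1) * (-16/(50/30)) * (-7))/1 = 1144.20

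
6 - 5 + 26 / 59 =85 / 59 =1.44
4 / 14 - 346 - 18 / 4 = -4903 / 14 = -350.21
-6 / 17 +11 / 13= 109 / 221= 0.49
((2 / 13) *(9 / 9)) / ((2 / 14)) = 14 / 13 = 1.08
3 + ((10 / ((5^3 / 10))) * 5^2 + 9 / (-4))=83 / 4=20.75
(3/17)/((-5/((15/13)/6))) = -3/442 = -0.01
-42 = -42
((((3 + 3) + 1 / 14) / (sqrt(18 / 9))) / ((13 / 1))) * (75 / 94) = 6375 * sqrt(2) / 34216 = 0.26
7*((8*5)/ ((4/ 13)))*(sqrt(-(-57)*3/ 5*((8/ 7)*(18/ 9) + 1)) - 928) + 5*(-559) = -847275 + 78*sqrt(15295) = -837628.51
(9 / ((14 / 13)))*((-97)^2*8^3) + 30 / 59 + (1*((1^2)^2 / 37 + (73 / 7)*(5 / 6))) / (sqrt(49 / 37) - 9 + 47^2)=8932839570923743766 / 221880059289 - 13547*sqrt(37) / 39755749122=40259767.37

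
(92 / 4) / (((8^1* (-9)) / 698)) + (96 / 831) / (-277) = -615904835 / 2762244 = -222.97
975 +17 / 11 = 10742 / 11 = 976.55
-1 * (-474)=474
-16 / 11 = -1.45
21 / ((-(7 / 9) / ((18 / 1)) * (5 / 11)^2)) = -58806 / 25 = -2352.24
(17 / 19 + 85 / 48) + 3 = 5167 / 912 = 5.67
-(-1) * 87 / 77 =87 / 77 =1.13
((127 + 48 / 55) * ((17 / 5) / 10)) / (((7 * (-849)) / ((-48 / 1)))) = 0.35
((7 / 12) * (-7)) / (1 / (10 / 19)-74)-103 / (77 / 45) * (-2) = 5731555 / 47586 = 120.45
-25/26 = -0.96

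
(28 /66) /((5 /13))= 182 /165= 1.10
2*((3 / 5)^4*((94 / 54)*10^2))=1128 / 25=45.12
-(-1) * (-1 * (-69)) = 69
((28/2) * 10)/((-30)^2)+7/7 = 52/45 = 1.16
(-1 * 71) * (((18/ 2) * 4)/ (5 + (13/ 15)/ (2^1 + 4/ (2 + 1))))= -127800/ 263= -485.93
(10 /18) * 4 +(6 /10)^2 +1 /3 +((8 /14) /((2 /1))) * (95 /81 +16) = 110878 /14175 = 7.82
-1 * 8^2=-64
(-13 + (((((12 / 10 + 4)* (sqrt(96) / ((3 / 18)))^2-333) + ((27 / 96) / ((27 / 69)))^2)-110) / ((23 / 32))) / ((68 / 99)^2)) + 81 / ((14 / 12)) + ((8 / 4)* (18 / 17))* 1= 362602829819 / 7006720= 51750.72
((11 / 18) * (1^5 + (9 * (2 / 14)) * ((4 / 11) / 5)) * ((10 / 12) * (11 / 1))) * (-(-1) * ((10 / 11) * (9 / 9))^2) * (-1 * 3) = -10525 / 693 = -15.19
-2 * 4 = -8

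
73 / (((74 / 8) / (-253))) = -73876 / 37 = -1996.65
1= 1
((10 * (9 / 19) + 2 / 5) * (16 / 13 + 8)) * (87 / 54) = 56608 / 741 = 76.39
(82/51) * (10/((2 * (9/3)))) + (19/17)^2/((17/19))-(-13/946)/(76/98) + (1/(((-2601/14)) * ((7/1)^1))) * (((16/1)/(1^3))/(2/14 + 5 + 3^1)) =19513047475/4768538148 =4.09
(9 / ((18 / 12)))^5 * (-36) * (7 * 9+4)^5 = -377948621953152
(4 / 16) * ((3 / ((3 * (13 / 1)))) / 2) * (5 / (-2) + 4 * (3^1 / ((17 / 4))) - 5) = -159 / 3536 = -0.04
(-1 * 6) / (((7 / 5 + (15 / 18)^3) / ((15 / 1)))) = -97200 / 2137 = -45.48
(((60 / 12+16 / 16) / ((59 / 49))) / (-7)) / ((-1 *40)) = 21 / 1180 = 0.02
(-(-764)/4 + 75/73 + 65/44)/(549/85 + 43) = 52830645/13503248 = 3.91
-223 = -223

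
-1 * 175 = -175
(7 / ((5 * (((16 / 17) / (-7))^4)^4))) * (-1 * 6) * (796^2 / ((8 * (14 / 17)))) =-3266086715547047693997711751819091137731 / 46116860184273879040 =-70821966250443097205.42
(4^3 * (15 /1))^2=921600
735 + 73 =808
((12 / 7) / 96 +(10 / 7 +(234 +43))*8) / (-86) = -124737 / 4816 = -25.90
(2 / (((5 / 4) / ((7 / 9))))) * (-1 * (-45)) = 56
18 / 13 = 1.38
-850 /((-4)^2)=-425 /8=-53.12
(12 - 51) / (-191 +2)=13 / 63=0.21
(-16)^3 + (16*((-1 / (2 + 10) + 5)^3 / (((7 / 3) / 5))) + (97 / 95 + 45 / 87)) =-13525259 / 694260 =-19.48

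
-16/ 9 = -1.78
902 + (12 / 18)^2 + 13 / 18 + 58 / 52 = 35267 / 39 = 904.28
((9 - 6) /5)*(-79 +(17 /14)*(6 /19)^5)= -4107649953 /86663465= -47.40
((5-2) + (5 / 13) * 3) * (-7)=-29.08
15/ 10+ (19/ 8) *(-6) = -51/ 4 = -12.75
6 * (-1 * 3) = -18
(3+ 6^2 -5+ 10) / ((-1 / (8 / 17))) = -352 / 17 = -20.71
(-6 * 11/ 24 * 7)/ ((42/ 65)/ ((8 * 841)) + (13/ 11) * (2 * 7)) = -6614465/ 5685193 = -1.16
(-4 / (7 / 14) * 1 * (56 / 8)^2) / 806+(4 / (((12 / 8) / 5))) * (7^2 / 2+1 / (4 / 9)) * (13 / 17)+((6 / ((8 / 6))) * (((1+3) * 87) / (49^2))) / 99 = 147792506896 / 542825283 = 272.27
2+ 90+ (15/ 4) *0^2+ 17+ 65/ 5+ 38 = 160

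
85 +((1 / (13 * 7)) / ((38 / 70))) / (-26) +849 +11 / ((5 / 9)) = 30626493 / 32110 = 953.80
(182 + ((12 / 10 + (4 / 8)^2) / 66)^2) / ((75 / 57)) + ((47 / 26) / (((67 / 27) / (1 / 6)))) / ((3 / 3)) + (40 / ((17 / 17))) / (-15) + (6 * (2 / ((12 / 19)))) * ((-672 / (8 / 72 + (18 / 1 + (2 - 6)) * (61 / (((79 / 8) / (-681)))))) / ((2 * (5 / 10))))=19640976499015983031 / 144427535520840000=135.99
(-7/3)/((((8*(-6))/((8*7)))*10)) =49/180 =0.27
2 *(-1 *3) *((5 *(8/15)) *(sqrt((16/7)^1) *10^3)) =-24189.73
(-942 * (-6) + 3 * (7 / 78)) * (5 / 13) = 734795 / 338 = 2173.95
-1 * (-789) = 789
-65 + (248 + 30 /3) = 193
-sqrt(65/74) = -sqrt(4810)/74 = -0.94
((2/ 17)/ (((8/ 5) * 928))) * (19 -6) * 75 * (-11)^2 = 9.35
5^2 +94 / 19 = 569 / 19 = 29.95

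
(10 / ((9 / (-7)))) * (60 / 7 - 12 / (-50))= -68.53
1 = 1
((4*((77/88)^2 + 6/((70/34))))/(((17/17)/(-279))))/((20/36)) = -20698173/2800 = -7392.20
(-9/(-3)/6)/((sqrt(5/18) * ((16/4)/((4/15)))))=sqrt(10)/50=0.06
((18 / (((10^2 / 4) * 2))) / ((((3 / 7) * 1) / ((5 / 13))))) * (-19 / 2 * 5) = -399 / 26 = -15.35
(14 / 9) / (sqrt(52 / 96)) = 28 * sqrt(78) / 117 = 2.11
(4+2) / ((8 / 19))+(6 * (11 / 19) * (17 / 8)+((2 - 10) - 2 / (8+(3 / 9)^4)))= 165013 / 12331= 13.38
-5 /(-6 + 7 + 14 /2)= -5 /8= -0.62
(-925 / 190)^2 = 34225 / 1444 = 23.70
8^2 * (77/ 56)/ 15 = 88/ 15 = 5.87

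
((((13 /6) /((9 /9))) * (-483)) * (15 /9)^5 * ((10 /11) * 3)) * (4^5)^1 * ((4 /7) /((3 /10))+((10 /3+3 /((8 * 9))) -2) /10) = -205173800000 /2673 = -76757875.05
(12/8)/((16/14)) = 21/16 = 1.31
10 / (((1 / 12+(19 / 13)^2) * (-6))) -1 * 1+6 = 19125 / 4501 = 4.25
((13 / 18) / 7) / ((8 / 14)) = 13 / 72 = 0.18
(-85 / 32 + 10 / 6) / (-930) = 19 / 17856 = 0.00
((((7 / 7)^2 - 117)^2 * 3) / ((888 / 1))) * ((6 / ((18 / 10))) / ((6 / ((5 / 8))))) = 21025 / 1332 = 15.78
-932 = -932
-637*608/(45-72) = 387296/27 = 14344.30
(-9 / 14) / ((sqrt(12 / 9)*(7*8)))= -9*sqrt(3) / 1568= -0.01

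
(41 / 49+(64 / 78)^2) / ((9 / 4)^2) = 1800592 / 6036849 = 0.30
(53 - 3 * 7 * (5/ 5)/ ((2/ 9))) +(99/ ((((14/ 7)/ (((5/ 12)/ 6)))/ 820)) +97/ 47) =522511/ 188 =2779.31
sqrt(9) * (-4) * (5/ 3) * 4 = -80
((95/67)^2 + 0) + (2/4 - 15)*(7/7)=-112131/8978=-12.49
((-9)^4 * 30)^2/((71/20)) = 774840978000/71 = 10913253211.27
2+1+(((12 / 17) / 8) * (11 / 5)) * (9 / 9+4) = 135 / 34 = 3.97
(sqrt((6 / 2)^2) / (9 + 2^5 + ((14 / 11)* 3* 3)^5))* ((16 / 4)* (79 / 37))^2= 48245725968 / 43485699707323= 0.00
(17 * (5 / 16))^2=7225 / 256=28.22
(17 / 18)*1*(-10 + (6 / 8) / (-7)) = -4811 / 504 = -9.55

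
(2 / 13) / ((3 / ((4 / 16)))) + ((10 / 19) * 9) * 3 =21079 / 1482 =14.22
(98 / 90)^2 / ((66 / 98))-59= -3825026 / 66825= -57.24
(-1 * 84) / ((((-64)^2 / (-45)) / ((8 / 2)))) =945 / 256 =3.69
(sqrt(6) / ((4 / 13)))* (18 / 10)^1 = 117* sqrt(6) / 20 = 14.33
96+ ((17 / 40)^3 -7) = 5700913 / 64000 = 89.08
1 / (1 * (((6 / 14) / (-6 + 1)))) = -35 / 3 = -11.67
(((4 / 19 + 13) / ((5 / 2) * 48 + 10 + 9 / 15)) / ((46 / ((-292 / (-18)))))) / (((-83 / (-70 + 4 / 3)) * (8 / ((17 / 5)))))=32083573 / 2557976004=0.01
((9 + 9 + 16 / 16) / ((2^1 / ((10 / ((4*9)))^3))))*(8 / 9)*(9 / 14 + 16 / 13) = 809875 / 2388204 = 0.34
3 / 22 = 0.14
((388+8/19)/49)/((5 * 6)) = 0.26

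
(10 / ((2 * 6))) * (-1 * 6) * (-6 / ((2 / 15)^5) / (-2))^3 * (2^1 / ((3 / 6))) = -7216268945485353.47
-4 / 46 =-2 / 23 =-0.09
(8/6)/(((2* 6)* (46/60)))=10/69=0.14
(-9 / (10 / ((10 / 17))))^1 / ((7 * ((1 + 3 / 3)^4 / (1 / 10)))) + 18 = 342711 / 19040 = 18.00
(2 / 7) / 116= 1 / 406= 0.00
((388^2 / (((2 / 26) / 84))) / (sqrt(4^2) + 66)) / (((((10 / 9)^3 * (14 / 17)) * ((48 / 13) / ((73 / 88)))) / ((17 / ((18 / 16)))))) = 2717289401697 / 385000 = 7057894.55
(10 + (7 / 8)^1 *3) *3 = 303 / 8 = 37.88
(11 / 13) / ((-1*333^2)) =-11 / 1441557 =-0.00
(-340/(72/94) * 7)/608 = -27965/5472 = -5.11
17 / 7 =2.43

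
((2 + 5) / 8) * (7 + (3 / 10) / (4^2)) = 7861 / 1280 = 6.14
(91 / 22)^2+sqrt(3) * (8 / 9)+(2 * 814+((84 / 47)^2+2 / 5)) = 8 * sqrt(3) / 9+8813607317 / 5345780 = 1650.24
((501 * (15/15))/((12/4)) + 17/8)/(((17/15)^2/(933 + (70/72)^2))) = 13647181075/110976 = 122974.17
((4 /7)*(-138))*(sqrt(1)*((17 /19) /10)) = -4692 /665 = -7.06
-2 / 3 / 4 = -1 / 6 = -0.17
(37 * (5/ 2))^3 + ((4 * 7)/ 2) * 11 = 6332857/ 8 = 791607.12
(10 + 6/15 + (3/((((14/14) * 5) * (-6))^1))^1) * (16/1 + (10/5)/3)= 515/3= 171.67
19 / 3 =6.33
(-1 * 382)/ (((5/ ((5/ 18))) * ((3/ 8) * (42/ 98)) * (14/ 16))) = -12224/ 81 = -150.91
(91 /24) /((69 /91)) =8281 /1656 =5.00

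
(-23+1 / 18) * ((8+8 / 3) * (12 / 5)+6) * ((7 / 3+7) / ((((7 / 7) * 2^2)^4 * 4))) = -228389 / 34560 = -6.61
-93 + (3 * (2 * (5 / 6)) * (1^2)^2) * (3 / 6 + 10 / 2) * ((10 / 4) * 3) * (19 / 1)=15303 / 4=3825.75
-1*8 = -8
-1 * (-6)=6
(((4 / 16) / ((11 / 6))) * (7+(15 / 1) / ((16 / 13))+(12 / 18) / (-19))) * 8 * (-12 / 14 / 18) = -17467 / 17556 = -0.99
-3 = -3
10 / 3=3.33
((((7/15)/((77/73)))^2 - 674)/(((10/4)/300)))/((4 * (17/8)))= -293509136/30855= -9512.53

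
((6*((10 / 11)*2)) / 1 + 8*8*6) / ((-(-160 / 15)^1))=1629 / 44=37.02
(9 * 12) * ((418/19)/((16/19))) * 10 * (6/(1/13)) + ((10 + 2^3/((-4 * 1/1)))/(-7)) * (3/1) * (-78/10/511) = 39360772386/17885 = 2200770.05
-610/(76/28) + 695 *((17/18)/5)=-31963/342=-93.46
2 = 2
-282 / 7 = -40.29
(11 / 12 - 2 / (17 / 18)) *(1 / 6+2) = -3185 / 1224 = -2.60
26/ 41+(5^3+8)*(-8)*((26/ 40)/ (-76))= 9.73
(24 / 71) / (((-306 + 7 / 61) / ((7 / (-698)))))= 5124 / 462351361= 0.00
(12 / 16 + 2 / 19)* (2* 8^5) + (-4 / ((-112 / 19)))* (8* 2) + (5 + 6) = 7457627 / 133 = 56072.38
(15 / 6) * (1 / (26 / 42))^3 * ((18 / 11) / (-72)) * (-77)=324135 / 17576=18.44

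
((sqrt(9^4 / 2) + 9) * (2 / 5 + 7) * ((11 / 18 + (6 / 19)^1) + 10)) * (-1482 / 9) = -5392491 * sqrt(2) / 10 -1797497 / 15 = -882446.52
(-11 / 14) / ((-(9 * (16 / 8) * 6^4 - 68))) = 11 / 325640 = 0.00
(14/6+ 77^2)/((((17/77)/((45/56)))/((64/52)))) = 5872020/221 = 26570.23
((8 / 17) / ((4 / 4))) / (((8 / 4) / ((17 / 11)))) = 4 / 11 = 0.36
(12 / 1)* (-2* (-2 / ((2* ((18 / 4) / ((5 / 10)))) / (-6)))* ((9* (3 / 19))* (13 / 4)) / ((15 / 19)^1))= -468 / 5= -93.60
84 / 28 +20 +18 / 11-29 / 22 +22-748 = -15459 / 22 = -702.68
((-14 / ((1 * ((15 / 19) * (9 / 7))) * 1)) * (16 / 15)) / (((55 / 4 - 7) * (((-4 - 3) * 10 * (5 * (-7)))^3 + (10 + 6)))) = -0.00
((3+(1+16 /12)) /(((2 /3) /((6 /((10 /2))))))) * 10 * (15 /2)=720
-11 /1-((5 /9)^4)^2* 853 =-18.74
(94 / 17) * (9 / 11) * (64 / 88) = 6768 / 2057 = 3.29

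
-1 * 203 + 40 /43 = -8689 /43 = -202.07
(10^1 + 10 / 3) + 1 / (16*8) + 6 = 7427 / 384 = 19.34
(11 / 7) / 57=11 / 399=0.03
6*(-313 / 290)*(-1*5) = 939 / 29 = 32.38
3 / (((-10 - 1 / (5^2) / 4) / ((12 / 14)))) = -0.26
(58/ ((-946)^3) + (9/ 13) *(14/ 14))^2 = 14513486724324991225/ 30281231380991418256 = 0.48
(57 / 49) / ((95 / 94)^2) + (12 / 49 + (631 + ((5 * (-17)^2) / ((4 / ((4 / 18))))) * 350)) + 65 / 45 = 2006145599 / 69825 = 28731.05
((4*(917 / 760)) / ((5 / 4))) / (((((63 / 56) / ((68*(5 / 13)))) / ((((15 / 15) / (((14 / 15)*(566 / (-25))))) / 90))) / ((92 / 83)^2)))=-753973120 / 13001795703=-0.06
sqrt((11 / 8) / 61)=sqrt(1342) / 244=0.15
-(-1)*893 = 893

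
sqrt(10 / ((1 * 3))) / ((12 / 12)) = sqrt(30) / 3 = 1.83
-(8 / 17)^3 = -512 / 4913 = -0.10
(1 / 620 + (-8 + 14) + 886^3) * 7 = 3018498045087 / 620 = 4868545234.01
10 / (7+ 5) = 0.83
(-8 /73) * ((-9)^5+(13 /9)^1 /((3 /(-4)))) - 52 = 12652508 /1971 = 6419.33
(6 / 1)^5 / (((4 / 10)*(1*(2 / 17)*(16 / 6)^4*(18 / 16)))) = 185895 / 64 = 2904.61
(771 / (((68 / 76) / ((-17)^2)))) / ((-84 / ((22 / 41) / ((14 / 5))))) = -4565605 / 8036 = -568.14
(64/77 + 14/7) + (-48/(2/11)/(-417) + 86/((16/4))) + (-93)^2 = 185674879/21406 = 8673.96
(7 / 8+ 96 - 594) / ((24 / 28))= -27839 / 48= -579.98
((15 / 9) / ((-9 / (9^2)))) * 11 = -165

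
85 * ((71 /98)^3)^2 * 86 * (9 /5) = 842771767916259 /442921190432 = 1902.76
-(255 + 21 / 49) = -1788 / 7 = -255.43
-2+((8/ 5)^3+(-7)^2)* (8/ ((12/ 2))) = 25798/ 375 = 68.79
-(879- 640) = -239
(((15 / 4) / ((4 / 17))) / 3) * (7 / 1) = 595 / 16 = 37.19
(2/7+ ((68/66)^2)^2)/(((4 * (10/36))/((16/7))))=93809552/32283405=2.91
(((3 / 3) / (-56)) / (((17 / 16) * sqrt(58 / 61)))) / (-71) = sqrt(3538) / 245021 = 0.00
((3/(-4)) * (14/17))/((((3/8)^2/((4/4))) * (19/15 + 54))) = -1120/14093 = -0.08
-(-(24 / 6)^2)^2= -256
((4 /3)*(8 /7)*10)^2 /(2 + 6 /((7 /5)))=25600 /693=36.94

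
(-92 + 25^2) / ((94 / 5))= 2665 / 94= 28.35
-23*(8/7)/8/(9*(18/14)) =-23/81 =-0.28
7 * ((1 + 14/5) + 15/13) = 2254/65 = 34.68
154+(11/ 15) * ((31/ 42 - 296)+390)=140789/ 630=223.47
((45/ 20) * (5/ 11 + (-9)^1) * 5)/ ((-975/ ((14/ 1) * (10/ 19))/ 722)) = 75012/ 143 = 524.56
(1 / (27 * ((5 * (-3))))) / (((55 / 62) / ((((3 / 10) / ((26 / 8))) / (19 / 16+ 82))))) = -0.00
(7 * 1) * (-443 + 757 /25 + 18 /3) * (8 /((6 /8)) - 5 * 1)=-1209992 /75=-16133.23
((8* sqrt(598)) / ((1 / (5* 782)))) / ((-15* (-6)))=3128* sqrt(598) / 9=8499.14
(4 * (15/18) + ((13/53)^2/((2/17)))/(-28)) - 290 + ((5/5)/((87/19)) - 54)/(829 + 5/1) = -1636430696195/5706831816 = -286.75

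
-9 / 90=-1 / 10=-0.10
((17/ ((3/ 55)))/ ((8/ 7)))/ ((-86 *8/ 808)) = -661045/ 2064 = -320.27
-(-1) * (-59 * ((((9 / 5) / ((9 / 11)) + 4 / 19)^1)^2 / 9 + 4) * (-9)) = 22263119 / 9025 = 2466.83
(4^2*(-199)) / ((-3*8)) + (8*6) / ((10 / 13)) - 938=-742.93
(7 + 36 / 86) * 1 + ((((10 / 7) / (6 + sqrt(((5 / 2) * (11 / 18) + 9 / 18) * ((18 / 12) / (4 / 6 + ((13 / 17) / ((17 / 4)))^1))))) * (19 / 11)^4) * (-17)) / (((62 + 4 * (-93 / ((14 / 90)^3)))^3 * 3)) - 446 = -7295962262148807192521662542573391 / 16635366523802890884095647206503 - 31016909770567 * sqrt(26791) / 1160606966776945875634580037663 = -438.58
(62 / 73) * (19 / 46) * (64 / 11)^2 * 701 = 1691193344 / 203159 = 8324.48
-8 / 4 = -2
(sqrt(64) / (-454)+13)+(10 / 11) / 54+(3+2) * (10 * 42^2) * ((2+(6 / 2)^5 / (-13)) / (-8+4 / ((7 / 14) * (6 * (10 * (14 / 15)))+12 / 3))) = 163866530722 / 876447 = 186966.85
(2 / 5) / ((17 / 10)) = 4 / 17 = 0.24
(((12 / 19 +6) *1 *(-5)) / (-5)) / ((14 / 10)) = 90 / 19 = 4.74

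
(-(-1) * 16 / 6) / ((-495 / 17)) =-136 / 1485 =-0.09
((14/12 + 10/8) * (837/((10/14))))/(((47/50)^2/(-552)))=-3907953000/2209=-1769105.02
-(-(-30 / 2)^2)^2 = -50625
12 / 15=4 / 5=0.80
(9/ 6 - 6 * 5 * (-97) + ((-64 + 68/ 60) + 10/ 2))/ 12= 85609/ 360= 237.80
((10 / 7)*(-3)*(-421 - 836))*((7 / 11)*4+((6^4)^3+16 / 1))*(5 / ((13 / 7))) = 4514755442445000 / 143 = 31571716380734.27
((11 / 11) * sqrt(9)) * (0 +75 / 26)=225 / 26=8.65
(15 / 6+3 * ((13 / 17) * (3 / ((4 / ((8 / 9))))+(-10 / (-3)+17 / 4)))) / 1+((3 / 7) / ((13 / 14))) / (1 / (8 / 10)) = 96337 / 4420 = 21.80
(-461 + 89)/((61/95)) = -35340/61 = -579.34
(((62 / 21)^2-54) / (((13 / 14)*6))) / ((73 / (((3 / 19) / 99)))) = -19970 / 112459347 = -0.00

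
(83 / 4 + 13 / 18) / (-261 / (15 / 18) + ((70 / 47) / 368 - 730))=-8356130 / 405970137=-0.02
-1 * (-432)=432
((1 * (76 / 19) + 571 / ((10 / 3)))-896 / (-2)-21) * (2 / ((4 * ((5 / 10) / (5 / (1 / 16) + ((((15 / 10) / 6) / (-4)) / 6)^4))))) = 40924914653063 / 849346560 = 48184.00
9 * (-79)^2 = 56169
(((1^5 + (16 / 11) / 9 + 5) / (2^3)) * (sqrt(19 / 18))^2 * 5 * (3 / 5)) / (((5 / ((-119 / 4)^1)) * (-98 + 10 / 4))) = 137921 / 907632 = 0.15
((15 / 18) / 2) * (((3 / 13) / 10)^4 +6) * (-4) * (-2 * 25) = 571220027 / 1142440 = 500.00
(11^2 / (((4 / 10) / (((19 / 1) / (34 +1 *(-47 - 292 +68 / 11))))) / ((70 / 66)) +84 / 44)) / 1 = -232925 / 7743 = -30.08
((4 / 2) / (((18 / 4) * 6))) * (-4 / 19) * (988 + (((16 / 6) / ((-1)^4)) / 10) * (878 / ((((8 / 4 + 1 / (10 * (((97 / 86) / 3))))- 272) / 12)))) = -1023107936 / 67111173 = -15.24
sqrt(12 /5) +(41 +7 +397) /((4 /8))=891.55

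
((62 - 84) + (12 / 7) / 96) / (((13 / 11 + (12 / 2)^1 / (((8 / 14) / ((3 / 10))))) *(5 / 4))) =-27082 / 6671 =-4.06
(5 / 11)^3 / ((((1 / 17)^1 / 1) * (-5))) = -425 / 1331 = -0.32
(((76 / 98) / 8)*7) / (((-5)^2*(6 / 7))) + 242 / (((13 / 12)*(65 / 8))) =2791051 / 101400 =27.53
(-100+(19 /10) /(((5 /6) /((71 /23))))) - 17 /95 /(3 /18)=-1027337 /10925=-94.04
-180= -180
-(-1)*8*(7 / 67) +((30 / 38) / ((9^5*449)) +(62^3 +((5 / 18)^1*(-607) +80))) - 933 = 237307.22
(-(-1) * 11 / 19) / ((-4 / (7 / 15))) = -77 / 1140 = -0.07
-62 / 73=-0.85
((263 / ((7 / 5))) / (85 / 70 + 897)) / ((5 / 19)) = 9994 / 12575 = 0.79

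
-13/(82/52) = -338/41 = -8.24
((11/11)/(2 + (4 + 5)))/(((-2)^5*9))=-1/3168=-0.00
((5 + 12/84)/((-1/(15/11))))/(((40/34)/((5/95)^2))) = -459/27797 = -0.02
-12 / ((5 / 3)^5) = -2916 / 3125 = -0.93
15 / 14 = 1.07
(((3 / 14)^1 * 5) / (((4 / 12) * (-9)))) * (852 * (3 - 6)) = 6390 / 7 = 912.86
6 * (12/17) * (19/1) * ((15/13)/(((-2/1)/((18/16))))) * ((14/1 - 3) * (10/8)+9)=-161595/136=-1188.20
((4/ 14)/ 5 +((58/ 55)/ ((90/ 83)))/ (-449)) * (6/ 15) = 855322/ 38894625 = 0.02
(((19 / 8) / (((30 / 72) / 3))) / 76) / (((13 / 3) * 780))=9 / 135200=0.00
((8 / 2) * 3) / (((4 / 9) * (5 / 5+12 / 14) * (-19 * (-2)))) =189 / 494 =0.38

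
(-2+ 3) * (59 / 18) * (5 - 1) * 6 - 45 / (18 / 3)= 427 / 6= 71.17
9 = 9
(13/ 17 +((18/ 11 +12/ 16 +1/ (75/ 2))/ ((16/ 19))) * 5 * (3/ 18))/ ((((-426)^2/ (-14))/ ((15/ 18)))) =-0.00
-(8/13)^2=-64/169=-0.38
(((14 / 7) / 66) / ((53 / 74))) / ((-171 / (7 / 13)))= -0.00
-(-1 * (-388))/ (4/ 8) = -776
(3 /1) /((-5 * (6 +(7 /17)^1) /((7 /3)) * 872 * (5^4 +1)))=-119 /297500240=-0.00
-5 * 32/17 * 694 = -6531.76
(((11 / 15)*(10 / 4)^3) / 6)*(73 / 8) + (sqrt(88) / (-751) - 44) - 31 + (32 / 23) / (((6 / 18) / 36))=2455837 / 26496 - 2*sqrt(22) / 751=92.67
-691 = -691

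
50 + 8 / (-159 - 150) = 15442 / 309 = 49.97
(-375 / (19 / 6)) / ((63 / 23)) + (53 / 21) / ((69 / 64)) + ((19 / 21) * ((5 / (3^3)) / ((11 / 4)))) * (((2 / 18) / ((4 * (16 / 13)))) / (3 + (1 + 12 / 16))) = -573189989 / 14017212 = -40.89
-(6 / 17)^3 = -216 / 4913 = -0.04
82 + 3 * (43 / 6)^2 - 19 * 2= 2377 / 12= 198.08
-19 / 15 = -1.27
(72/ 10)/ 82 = 0.09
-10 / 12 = -5 / 6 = -0.83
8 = 8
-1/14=-0.07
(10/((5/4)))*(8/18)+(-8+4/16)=-151/36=-4.19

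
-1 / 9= -0.11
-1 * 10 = -10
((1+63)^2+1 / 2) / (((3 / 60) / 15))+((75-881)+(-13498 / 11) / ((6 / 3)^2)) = 1227837.23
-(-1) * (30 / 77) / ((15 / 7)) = 2 / 11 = 0.18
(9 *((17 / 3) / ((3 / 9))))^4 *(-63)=-34522820703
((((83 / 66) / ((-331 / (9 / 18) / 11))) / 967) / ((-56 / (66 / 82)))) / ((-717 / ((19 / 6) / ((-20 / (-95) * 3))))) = -329593 / 151753247960832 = -0.00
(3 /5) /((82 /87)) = 261 /410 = 0.64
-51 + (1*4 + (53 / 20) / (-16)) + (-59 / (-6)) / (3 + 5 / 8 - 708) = -51044537 / 1081920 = -47.18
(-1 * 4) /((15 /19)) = -76 /15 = -5.07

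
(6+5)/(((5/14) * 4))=77/10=7.70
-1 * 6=-6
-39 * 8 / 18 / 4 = -13 / 3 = -4.33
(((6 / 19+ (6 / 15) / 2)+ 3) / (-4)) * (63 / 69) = -3507 / 4370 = -0.80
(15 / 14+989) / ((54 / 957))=4421659 / 252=17546.27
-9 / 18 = -1 / 2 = -0.50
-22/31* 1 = -22/31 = -0.71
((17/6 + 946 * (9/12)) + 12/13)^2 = 773785489/1521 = 508734.71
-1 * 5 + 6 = 1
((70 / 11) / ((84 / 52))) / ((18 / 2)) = 130 / 297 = 0.44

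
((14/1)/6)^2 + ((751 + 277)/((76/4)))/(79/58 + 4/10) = 3158821/87381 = 36.15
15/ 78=5/ 26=0.19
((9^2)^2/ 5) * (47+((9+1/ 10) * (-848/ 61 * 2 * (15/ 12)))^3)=-47108703527272341/ 1134905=-41508939979.36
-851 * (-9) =7659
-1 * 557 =-557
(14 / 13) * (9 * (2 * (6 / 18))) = 84 / 13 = 6.46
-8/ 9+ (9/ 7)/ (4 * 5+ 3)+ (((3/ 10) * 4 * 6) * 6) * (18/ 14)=396373/ 7245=54.71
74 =74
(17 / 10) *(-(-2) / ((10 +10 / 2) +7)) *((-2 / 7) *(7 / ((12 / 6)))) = -17 / 110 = -0.15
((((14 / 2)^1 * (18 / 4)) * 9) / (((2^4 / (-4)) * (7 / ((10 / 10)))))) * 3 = -243 / 8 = -30.38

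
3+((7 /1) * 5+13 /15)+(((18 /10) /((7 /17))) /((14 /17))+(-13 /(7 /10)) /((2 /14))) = -126163 /1470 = -85.83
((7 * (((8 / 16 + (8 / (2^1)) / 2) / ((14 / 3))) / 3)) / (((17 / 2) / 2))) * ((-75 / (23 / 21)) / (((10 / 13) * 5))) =-4095 / 782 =-5.24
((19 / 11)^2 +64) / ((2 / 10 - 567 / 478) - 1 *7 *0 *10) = -19370950 / 285197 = -67.92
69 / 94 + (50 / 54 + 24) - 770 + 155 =-1495745 / 2538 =-589.34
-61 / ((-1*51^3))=61 / 132651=0.00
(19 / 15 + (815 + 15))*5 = 12469 / 3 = 4156.33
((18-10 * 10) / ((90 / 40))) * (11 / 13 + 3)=-140.17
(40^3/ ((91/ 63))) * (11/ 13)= 6336000/ 169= 37491.12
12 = 12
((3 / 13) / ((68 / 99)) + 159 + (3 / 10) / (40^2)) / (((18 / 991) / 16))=62037994337 / 442000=140357.45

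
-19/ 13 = -1.46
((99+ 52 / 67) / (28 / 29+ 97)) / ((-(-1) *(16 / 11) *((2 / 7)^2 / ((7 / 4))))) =731452645 / 48728832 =15.01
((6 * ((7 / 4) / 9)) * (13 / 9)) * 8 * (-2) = -728 / 27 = -26.96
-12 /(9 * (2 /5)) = -10 /3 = -3.33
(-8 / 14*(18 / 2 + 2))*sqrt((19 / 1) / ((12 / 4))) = -44*sqrt(57) / 21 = -15.82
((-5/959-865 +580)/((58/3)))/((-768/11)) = 375815/1779904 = 0.21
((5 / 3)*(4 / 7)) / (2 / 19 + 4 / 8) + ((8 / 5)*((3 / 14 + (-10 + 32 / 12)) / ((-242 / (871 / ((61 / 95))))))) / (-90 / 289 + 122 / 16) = 621097805192 / 60280973907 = 10.30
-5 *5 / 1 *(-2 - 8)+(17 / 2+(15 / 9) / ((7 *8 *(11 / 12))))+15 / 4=80783 / 308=262.28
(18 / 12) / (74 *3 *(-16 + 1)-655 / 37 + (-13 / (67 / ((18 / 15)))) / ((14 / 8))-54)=-260295 / 590320558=-0.00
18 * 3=54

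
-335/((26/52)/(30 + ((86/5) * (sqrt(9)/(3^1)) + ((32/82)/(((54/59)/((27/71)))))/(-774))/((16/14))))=-68006589709/2253114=-30183.38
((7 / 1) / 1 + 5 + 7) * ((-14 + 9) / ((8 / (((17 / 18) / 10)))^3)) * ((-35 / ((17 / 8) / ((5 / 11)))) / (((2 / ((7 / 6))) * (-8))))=-269059 / 3153199104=-0.00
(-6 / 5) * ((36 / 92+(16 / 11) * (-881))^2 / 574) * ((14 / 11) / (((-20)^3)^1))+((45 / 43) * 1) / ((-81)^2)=9881578243113121 / 18098540909460000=0.55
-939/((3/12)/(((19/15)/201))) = -23788/1005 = -23.67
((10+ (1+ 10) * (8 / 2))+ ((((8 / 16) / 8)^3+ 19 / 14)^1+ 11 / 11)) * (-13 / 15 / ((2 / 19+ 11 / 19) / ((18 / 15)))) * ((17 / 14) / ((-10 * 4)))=521928917 / 200704000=2.60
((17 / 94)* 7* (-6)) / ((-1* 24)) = 119 / 376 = 0.32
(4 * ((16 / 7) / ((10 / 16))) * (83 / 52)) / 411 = 10624 / 187005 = 0.06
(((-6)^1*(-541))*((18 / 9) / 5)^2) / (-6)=-2164 / 25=-86.56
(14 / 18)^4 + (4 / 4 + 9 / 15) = 64493 / 32805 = 1.97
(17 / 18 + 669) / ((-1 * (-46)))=12059 / 828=14.56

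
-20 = -20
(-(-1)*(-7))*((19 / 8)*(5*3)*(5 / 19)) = -525 / 8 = -65.62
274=274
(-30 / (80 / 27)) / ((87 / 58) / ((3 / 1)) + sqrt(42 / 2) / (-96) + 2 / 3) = -15552 / 1789 - 972*sqrt(21) / 12523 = -9.05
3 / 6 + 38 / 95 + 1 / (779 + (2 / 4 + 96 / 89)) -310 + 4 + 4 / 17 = -304.86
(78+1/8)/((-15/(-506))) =31625/12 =2635.42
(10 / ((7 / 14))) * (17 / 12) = 85 / 3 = 28.33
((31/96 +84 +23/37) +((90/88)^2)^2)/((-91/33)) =-35795380919/1147258112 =-31.20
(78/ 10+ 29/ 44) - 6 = 541/ 220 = 2.46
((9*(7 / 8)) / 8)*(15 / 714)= 45 / 2176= 0.02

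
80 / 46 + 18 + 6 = 592 / 23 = 25.74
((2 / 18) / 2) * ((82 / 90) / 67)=41 / 54270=0.00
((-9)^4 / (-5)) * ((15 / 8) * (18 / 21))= -59049 / 28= -2108.89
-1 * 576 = -576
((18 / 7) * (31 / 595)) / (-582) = -93 / 404005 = -0.00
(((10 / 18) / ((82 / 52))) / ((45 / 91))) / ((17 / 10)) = 23660 / 56457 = 0.42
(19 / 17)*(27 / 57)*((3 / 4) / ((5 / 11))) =297 / 340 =0.87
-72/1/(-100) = 0.72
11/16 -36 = -565/16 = -35.31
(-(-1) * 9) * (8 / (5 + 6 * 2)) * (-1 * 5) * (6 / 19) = -2160 / 323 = -6.69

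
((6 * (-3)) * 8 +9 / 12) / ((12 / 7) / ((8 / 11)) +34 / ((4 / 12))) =-1337 / 974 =-1.37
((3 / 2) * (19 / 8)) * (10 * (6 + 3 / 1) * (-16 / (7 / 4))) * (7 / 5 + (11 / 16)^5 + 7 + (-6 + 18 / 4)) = -18971318151 / 917504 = -20677.10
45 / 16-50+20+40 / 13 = -5015 / 208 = -24.11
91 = 91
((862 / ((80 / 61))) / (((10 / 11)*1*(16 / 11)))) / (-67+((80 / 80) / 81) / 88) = -2834459001 / 382060000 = -7.42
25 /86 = 0.29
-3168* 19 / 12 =-5016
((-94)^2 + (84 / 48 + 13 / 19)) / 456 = 223907 / 11552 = 19.38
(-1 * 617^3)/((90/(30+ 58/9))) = -38521158532/405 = -95113971.68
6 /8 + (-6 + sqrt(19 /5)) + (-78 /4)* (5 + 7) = -957 /4 + sqrt(95) /5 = -237.30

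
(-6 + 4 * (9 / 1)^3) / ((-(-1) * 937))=3.11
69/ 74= 0.93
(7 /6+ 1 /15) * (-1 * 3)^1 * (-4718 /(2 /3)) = 261849 /10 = 26184.90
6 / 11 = 0.55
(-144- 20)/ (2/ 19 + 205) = -3116/ 3897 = -0.80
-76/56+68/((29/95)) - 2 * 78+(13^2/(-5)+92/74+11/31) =77302187/2328410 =33.20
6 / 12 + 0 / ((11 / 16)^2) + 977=1955 / 2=977.50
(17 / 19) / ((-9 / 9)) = -17 / 19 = -0.89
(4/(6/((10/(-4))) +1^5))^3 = -8000/343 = -23.32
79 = 79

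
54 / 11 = 4.91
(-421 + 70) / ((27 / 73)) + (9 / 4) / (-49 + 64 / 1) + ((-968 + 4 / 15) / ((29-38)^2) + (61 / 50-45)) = -24411229 / 24300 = -1004.58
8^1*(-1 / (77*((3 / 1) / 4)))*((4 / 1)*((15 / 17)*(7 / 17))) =-640 / 3179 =-0.20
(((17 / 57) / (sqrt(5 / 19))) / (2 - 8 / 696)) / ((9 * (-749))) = -0.00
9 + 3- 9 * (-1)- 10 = 11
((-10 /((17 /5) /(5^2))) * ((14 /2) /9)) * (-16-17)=96250 /51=1887.25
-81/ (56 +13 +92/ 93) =-7533/ 6509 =-1.16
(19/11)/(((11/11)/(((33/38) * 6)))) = 9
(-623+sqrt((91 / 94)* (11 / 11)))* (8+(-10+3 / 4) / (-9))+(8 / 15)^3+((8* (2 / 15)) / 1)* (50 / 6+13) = -75618877 / 13500+325* sqrt(8554) / 3384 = -5592.52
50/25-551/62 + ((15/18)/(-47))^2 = -16977599/2465244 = -6.89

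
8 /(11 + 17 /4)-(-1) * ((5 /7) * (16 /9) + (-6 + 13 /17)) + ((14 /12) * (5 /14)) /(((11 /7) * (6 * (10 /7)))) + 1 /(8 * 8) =-156114275 /45993024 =-3.39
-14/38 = -7/19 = -0.37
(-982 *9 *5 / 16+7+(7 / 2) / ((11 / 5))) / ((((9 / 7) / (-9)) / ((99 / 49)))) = 2180601 / 56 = 38939.30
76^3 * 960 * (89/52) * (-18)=-168777492480/13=-12982884036.92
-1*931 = -931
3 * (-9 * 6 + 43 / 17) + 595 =7490 / 17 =440.59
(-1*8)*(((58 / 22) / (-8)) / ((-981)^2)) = 29 / 10585971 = 0.00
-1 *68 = -68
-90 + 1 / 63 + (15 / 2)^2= -8501 / 252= -33.73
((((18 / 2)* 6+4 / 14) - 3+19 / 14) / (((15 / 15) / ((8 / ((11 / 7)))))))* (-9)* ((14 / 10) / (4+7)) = -16884 / 55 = -306.98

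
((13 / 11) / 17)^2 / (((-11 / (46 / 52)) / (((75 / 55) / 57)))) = -1495 / 160787462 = -0.00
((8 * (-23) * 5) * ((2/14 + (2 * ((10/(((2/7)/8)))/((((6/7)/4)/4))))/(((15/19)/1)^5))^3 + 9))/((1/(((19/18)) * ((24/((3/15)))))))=-17966072969863190263322164841713601024/3893121906064453125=-4614824144570660774.44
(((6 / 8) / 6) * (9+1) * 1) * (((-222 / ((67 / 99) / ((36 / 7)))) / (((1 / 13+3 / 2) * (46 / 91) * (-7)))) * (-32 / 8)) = -668570760 / 442267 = -1511.69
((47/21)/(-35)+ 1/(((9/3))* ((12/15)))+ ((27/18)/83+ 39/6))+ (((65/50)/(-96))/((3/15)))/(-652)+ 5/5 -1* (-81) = 226231234787/2545616640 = 88.87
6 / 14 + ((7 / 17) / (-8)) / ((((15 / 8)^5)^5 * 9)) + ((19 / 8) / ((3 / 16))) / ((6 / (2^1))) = 1257760692494853439140382257575771 / 270440012429193556308746337890625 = 4.65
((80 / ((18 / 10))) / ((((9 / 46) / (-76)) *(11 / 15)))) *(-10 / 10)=6992000 / 297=23542.09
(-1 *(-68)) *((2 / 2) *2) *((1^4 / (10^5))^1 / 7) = 17 / 87500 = 0.00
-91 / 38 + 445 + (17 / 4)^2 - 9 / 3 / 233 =32629107 / 70832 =460.65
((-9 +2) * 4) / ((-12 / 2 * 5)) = 14 / 15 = 0.93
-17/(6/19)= -323/6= -53.83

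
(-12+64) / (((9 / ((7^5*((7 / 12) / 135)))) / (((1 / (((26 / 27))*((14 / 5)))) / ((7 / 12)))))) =2401 / 9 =266.78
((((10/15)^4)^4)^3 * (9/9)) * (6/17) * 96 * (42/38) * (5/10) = 63050394783186944/954243004215919284661689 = 0.00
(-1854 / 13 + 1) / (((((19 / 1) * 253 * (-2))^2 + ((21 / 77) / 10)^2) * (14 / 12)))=-19093800 / 14539081070917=-0.00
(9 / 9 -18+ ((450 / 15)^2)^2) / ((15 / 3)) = 161996.60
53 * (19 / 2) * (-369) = -371583 / 2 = -185791.50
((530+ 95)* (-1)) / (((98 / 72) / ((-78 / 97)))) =1755000 / 4753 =369.24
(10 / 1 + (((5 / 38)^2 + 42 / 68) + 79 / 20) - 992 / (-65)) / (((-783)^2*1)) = 4762367 / 97825707018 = 0.00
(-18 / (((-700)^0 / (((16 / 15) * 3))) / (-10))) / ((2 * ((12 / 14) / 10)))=3360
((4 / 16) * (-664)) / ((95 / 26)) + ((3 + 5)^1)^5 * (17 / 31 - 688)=-66340424356 / 2945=-22526459.88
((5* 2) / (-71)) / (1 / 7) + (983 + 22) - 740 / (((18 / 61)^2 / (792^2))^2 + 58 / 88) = -288368190056737995 / 2428475442552967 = -118.74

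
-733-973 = -1706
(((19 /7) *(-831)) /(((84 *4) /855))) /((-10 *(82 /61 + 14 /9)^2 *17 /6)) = 813758286519 /33779336192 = 24.09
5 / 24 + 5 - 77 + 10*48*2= 21317 / 24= 888.21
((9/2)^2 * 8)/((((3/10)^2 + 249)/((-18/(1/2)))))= -194400/8303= -23.41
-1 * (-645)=645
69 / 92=3 / 4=0.75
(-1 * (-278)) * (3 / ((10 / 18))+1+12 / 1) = 25576 / 5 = 5115.20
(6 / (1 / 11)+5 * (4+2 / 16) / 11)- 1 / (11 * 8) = 1493 / 22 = 67.86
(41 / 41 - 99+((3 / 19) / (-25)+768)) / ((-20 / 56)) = -4455458 / 2375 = -1875.98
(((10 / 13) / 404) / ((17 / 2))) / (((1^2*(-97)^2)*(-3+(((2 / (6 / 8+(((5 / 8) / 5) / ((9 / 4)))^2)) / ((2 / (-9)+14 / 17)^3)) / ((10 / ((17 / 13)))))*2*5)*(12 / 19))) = 564062120 / 194133579281999127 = 0.00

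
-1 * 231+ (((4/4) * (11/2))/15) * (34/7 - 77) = -10813/42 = -257.45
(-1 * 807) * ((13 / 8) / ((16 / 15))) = -157365 / 128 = -1229.41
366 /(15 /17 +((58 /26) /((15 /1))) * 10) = 242658 /1571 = 154.46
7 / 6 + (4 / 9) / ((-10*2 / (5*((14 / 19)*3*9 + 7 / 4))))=-847 / 684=-1.24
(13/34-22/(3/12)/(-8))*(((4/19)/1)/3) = 258/323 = 0.80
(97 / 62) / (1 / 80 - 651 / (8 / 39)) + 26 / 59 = 204405614 / 464362981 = 0.44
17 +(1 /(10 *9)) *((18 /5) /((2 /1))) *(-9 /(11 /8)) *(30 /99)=10261 /605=16.96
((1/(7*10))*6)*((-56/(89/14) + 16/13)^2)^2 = 17730599468924928/62719340082035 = 282.70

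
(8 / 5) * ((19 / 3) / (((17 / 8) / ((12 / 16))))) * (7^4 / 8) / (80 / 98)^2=109531219 / 68000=1610.75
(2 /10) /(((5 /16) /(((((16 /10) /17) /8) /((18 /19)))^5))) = 2476099 /13100177498906250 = 0.00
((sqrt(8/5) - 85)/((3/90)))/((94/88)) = -112200/47+ 528*sqrt(10)/47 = -2351.71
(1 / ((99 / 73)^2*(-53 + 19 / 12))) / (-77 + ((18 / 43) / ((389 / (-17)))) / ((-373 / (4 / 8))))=66497084518 / 484196647822173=0.00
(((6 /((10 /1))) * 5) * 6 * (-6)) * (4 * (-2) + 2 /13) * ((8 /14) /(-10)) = -22032 /455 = -48.42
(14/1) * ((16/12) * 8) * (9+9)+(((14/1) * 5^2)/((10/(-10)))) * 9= -462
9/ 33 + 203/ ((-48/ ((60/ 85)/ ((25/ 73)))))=-8.44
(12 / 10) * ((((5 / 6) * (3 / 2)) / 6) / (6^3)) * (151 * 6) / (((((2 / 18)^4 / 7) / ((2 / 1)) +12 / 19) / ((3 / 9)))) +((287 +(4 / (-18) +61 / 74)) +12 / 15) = 114662210761 / 396816120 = 288.96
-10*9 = -90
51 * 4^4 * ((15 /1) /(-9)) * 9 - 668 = -196508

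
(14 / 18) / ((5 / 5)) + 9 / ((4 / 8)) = 169 / 9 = 18.78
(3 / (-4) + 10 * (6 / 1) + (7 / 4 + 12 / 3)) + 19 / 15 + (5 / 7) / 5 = 6973 / 105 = 66.41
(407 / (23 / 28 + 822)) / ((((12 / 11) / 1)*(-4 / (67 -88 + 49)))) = -3.17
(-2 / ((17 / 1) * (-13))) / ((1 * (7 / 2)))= 4 / 1547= 0.00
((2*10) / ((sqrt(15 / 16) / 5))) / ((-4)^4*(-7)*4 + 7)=-80*sqrt(15) / 21483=-0.01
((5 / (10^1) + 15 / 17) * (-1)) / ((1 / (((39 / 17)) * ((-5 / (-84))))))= -0.19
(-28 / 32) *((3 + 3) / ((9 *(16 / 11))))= -0.40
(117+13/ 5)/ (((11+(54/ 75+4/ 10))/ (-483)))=-481390/ 101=-4766.24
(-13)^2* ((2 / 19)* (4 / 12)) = 338 / 57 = 5.93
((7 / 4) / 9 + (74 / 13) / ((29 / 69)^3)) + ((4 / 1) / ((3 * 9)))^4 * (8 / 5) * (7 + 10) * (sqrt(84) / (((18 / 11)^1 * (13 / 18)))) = 765952 * sqrt(21) / 34543665 + 877367375 / 11414052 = 76.97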